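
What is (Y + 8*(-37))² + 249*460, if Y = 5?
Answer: 199221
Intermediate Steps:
(Y + 8*(-37))² + 249*460 = (5 + 8*(-37))² + 249*460 = (5 - 296)² + 114540 = (-291)² + 114540 = 84681 + 114540 = 199221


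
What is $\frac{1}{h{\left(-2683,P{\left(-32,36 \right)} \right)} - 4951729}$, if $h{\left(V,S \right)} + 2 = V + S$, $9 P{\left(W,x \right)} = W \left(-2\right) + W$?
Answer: $- \frac{9}{44589694} \approx -2.0184 \cdot 10^{-7}$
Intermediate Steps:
$P{\left(W,x \right)} = - \frac{W}{9}$ ($P{\left(W,x \right)} = \frac{W \left(-2\right) + W}{9} = \frac{- 2 W + W}{9} = \frac{\left(-1\right) W}{9} = - \frac{W}{9}$)
$h{\left(V,S \right)} = -2 + S + V$ ($h{\left(V,S \right)} = -2 + \left(V + S\right) = -2 + \left(S + V\right) = -2 + S + V$)
$\frac{1}{h{\left(-2683,P{\left(-32,36 \right)} \right)} - 4951729} = \frac{1}{\left(-2 - - \frac{32}{9} - 2683\right) - 4951729} = \frac{1}{\left(-2 + \frac{32}{9} - 2683\right) - 4951729} = \frac{1}{- \frac{24133}{9} - 4951729} = \frac{1}{- \frac{44589694}{9}} = - \frac{9}{44589694}$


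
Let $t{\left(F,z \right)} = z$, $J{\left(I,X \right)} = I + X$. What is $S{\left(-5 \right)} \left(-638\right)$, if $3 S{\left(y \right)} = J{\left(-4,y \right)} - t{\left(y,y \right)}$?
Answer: $\frac{2552}{3} \approx 850.67$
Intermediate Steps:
$S{\left(y \right)} = - \frac{4}{3}$ ($S{\left(y \right)} = \frac{\left(-4 + y\right) - y}{3} = \frac{1}{3} \left(-4\right) = - \frac{4}{3}$)
$S{\left(-5 \right)} \left(-638\right) = \left(- \frac{4}{3}\right) \left(-638\right) = \frac{2552}{3}$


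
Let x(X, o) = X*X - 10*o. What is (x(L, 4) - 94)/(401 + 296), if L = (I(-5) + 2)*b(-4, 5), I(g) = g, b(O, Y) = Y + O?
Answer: -125/697 ≈ -0.17934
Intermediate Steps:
b(O, Y) = O + Y
L = -3 (L = (-5 + 2)*(-4 + 5) = -3*1 = -3)
x(X, o) = X² - 10*o
(x(L, 4) - 94)/(401 + 296) = (((-3)² - 10*4) - 94)/(401 + 296) = ((9 - 40) - 94)/697 = (-31 - 94)*(1/697) = -125*1/697 = -125/697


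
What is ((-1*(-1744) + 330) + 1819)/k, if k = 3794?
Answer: 3893/3794 ≈ 1.0261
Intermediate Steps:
((-1*(-1744) + 330) + 1819)/k = ((-1*(-1744) + 330) + 1819)/3794 = ((1744 + 330) + 1819)*(1/3794) = (2074 + 1819)*(1/3794) = 3893*(1/3794) = 3893/3794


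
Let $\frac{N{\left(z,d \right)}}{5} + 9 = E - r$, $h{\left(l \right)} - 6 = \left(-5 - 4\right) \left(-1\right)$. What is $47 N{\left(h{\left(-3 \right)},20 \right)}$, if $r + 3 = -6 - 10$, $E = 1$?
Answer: $2585$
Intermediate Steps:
$h{\left(l \right)} = 15$ ($h{\left(l \right)} = 6 + \left(-5 - 4\right) \left(-1\right) = 6 - -9 = 6 + 9 = 15$)
$r = -19$ ($r = -3 - 16 = -19$)
$N{\left(z,d \right)} = 55$ ($N{\left(z,d \right)} = -45 + 5 \left(1 - -19\right) = -45 + 5 \left(1 + 19\right) = -45 + 5 \cdot 20 = -45 + 100 = 55$)
$47 N{\left(h{\left(-3 \right)},20 \right)} = 47 \cdot 55 = 2585$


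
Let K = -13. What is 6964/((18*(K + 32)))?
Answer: 3482/171 ≈ 20.363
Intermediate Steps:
6964/((18*(K + 32))) = 6964/((18*(-13 + 32))) = 6964/((18*19)) = 6964/342 = 6964*(1/342) = 3482/171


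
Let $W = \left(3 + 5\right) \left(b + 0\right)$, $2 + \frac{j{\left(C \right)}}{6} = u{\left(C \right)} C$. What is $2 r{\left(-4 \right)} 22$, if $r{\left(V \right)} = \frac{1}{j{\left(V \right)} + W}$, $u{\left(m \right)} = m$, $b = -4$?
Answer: $\frac{11}{13} \approx 0.84615$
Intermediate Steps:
$j{\left(C \right)} = -12 + 6 C^{2}$ ($j{\left(C \right)} = -12 + 6 C C = -12 + 6 C^{2}$)
$W = -32$ ($W = \left(3 + 5\right) \left(-4 + 0\right) = 8 \left(-4\right) = -32$)
$r{\left(V \right)} = \frac{1}{-44 + 6 V^{2}}$ ($r{\left(V \right)} = \frac{1}{\left(-12 + 6 V^{2}\right) - 32} = \frac{1}{-44 + 6 V^{2}}$)
$2 r{\left(-4 \right)} 22 = 2 \frac{1}{2 \left(-22 + 3 \left(-4\right)^{2}\right)} 22 = 2 \frac{1}{2 \left(-22 + 3 \cdot 16\right)} 22 = 2 \frac{1}{2 \left(-22 + 48\right)} 22 = 2 \frac{1}{2 \cdot 26} \cdot 22 = 2 \cdot \frac{1}{2} \cdot \frac{1}{26} \cdot 22 = 2 \cdot \frac{1}{52} \cdot 22 = \frac{1}{26} \cdot 22 = \frac{11}{13}$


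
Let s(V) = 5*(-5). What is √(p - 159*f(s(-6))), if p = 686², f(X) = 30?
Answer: √465826 ≈ 682.51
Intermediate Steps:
s(V) = -25
p = 470596
√(p - 159*f(s(-6))) = √(470596 - 159*30) = √(470596 - 4770) = √465826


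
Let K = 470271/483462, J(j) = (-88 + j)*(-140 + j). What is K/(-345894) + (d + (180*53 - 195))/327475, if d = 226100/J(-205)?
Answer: 702182533063779979/24602980426208469180 ≈ 0.028541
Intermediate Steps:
J(j) = (-140 + j)*(-88 + j)
K = 156757/161154 (K = 470271*(1/483462) = 156757/161154 ≈ 0.97272)
d = 45220/20217 (d = 226100/(12320 + (-205)**2 - 228*(-205)) = 226100/(12320 + 42025 + 46740) = 226100/101085 = 226100*(1/101085) = 45220/20217 ≈ 2.2367)
K/(-345894) + (d + (180*53 - 195))/327475 = (156757/161154)/(-345894) + (45220/20217 + (180*53 - 195))/327475 = (156757/161154)*(-1/345894) + (45220/20217 + (9540 - 195))*(1/327475) = -156757/55742201676 + (45220/20217 + 9345)*(1/327475) = -156757/55742201676 + (188973085/20217)*(1/327475) = -156757/55742201676 + 37794617/1324112415 = 702182533063779979/24602980426208469180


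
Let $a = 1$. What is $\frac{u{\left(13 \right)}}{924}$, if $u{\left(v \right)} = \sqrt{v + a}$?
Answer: $\frac{\sqrt{14}}{924} \approx 0.0040494$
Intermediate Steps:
$u{\left(v \right)} = \sqrt{1 + v}$ ($u{\left(v \right)} = \sqrt{v + 1} = \sqrt{1 + v}$)
$\frac{u{\left(13 \right)}}{924} = \frac{\sqrt{1 + 13}}{924} = \sqrt{14} \cdot \frac{1}{924} = \frac{\sqrt{14}}{924}$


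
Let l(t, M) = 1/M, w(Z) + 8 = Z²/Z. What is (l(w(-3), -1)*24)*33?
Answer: -792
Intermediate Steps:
w(Z) = -8 + Z (w(Z) = -8 + Z²/Z = -8 + Z)
(l(w(-3), -1)*24)*33 = (24/(-1))*33 = -1*24*33 = -24*33 = -792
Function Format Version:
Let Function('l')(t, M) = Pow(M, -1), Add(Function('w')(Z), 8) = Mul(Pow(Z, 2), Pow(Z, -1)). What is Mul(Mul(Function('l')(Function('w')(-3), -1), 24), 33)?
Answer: -792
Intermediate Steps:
Function('w')(Z) = Add(-8, Z) (Function('w')(Z) = Add(-8, Mul(Pow(Z, 2), Pow(Z, -1))) = Add(-8, Z))
Mul(Mul(Function('l')(Function('w')(-3), -1), 24), 33) = Mul(Mul(Pow(-1, -1), 24), 33) = Mul(Mul(-1, 24), 33) = Mul(-24, 33) = -792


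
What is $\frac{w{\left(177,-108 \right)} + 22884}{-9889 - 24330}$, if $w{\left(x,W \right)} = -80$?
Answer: $- \frac{22804}{34219} \approx -0.66641$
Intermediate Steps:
$\frac{w{\left(177,-108 \right)} + 22884}{-9889 - 24330} = \frac{-80 + 22884}{-9889 - 24330} = \frac{22804}{-34219} = 22804 \left(- \frac{1}{34219}\right) = - \frac{22804}{34219}$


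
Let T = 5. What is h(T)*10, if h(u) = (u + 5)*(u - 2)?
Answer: 300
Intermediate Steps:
h(u) = (-2 + u)*(5 + u) (h(u) = (5 + u)*(-2 + u) = (-2 + u)*(5 + u))
h(T)*10 = (-10 + 5² + 3*5)*10 = (-10 + 25 + 15)*10 = 30*10 = 300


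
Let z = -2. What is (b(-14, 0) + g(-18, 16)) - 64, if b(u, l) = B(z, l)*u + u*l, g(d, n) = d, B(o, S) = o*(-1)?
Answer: -110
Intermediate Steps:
B(o, S) = -o
b(u, l) = 2*u + l*u (b(u, l) = (-1*(-2))*u + u*l = 2*u + l*u)
(b(-14, 0) + g(-18, 16)) - 64 = (-14*(2 + 0) - 18) - 64 = (-14*2 - 18) - 64 = (-28 - 18) - 64 = -46 - 64 = -110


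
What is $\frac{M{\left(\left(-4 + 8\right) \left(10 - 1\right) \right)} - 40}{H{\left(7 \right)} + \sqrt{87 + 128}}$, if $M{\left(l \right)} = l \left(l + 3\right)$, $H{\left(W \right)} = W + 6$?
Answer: $- \frac{8866}{23} + \frac{682 \sqrt{215}}{23} \approx 49.308$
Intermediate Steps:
$H{\left(W \right)} = 6 + W$
$M{\left(l \right)} = l \left(3 + l\right)$
$\frac{M{\left(\left(-4 + 8\right) \left(10 - 1\right) \right)} - 40}{H{\left(7 \right)} + \sqrt{87 + 128}} = \frac{\left(-4 + 8\right) \left(10 - 1\right) \left(3 + \left(-4 + 8\right) \left(10 - 1\right)\right) - 40}{\left(6 + 7\right) + \sqrt{87 + 128}} = \frac{4 \cdot 9 \left(3 + 4 \cdot 9\right) - 40}{13 + \sqrt{215}} = \frac{36 \left(3 + 36\right) - 40}{13 + \sqrt{215}} = \frac{36 \cdot 39 - 40}{13 + \sqrt{215}} = \frac{1404 - 40}{13 + \sqrt{215}} = \frac{1364}{13 + \sqrt{215}}$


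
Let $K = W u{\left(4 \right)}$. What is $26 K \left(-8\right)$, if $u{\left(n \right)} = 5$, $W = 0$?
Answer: $0$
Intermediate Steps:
$K = 0$ ($K = 0 \cdot 5 = 0$)
$26 K \left(-8\right) = 26 \cdot 0 \left(-8\right) = 0 \left(-8\right) = 0$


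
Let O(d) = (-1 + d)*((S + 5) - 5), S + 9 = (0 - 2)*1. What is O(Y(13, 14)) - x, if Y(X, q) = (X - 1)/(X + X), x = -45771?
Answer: 595100/13 ≈ 45777.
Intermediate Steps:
S = -11 (S = -9 + (0 - 2)*1 = -9 - 2*1 = -9 - 2 = -11)
Y(X, q) = (-1 + X)/(2*X) (Y(X, q) = (-1 + X)/((2*X)) = (-1 + X)*(1/(2*X)) = (-1 + X)/(2*X))
O(d) = 11 - 11*d (O(d) = (-1 + d)*((-11 + 5) - 5) = (-1 + d)*(-6 - 5) = (-1 + d)*(-11) = 11 - 11*d)
O(Y(13, 14)) - x = (11 - 11*(-1 + 13)/(2*13)) - 1*(-45771) = (11 - 11*12/(2*13)) + 45771 = (11 - 11*6/13) + 45771 = (11 - 66/13) + 45771 = 77/13 + 45771 = 595100/13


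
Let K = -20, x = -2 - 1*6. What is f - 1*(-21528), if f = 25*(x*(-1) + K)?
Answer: 21228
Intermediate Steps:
x = -8 (x = -2 - 6 = -8)
f = -300 (f = 25*(-8*(-1) - 20) = 25*(8 - 20) = 25*(-12) = -300)
f - 1*(-21528) = -300 - 1*(-21528) = -300 + 21528 = 21228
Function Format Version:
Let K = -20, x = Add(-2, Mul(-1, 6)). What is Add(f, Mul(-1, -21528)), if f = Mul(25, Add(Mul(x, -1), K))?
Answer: 21228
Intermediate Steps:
x = -8 (x = Add(-2, -6) = -8)
f = -300 (f = Mul(25, Add(Mul(-8, -1), -20)) = Mul(25, Add(8, -20)) = Mul(25, -12) = -300)
Add(f, Mul(-1, -21528)) = Add(-300, Mul(-1, -21528)) = Add(-300, 21528) = 21228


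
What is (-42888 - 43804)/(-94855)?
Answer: 86692/94855 ≈ 0.91394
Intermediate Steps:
(-42888 - 43804)/(-94855) = -86692*(-1/94855) = 86692/94855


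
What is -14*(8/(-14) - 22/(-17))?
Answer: -172/17 ≈ -10.118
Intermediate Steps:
-14*(8/(-14) - 22/(-17)) = -14*(8*(-1/14) - 22*(-1/17)) = -14*(-4/7 + 22/17) = -14*86/119 = -172/17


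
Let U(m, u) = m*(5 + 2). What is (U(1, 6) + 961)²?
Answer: 937024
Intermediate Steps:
U(m, u) = 7*m (U(m, u) = m*7 = 7*m)
(U(1, 6) + 961)² = (7*1 + 961)² = (7 + 961)² = 968² = 937024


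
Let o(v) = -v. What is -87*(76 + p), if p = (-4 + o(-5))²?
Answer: -6699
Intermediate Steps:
p = 1 (p = (-4 - 1*(-5))² = (-4 + 5)² = 1² = 1)
-87*(76 + p) = -87*(76 + 1) = -87*77 = -6699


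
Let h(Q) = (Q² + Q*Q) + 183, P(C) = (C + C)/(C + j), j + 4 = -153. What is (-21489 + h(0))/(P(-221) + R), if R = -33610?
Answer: 60102/94807 ≈ 0.63394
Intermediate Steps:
j = -157 (j = -4 - 153 = -157)
P(C) = 2*C/(-157 + C) (P(C) = (C + C)/(C - 157) = (2*C)/(-157 + C) = 2*C/(-157 + C))
h(Q) = 183 + 2*Q² (h(Q) = (Q² + Q²) + 183 = 2*Q² + 183 = 183 + 2*Q²)
(-21489 + h(0))/(P(-221) + R) = (-21489 + (183 + 2*0²))/(2*(-221)/(-157 - 221) - 33610) = (-21489 + (183 + 2*0))/(2*(-221)/(-378) - 33610) = (-21489 + (183 + 0))/(2*(-221)*(-1/378) - 33610) = (-21489 + 183)/(221/189 - 33610) = -21306/(-6352069/189) = -21306*(-189/6352069) = 60102/94807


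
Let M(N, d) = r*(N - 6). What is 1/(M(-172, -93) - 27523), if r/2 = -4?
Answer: -1/26099 ≈ -3.8316e-5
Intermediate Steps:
r = -8 (r = 2*(-4) = -8)
M(N, d) = 48 - 8*N (M(N, d) = -8*(N - 6) = -8*(-6 + N) = 48 - 8*N)
1/(M(-172, -93) - 27523) = 1/((48 - 8*(-172)) - 27523) = 1/((48 + 1376) - 27523) = 1/(1424 - 27523) = 1/(-26099) = -1/26099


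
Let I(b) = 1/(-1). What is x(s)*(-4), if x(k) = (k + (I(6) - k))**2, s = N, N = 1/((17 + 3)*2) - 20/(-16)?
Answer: -4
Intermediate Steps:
N = 51/40 (N = (1/2)/20 - 20*(-1/16) = (1/20)*(1/2) + 5/4 = 1/40 + 5/4 = 51/40 ≈ 1.2750)
I(b) = -1
s = 51/40 ≈ 1.2750
x(k) = 1 (x(k) = (k + (-1 - k))**2 = (-1)**2 = 1)
x(s)*(-4) = 1*(-4) = -4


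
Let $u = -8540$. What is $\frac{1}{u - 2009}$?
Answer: $- \frac{1}{10549} \approx -9.4796 \cdot 10^{-5}$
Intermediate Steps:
$\frac{1}{u - 2009} = \frac{1}{-8540 - 2009} = \frac{1}{-10549} = - \frac{1}{10549}$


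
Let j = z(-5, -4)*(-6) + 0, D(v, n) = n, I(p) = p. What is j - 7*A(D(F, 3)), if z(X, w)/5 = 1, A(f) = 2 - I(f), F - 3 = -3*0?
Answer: -23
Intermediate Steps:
F = 3 (F = 3 - 3*0 = 3 + 0 = 3)
A(f) = 2 - f
z(X, w) = 5 (z(X, w) = 5*1 = 5)
j = -30 (j = 5*(-6) + 0 = -30 + 0 = -30)
j - 7*A(D(F, 3)) = -30 - 7*(2 - 1*3) = -30 - 7*(2 - 3) = -30 - 7*(-1) = -30 + 7 = -23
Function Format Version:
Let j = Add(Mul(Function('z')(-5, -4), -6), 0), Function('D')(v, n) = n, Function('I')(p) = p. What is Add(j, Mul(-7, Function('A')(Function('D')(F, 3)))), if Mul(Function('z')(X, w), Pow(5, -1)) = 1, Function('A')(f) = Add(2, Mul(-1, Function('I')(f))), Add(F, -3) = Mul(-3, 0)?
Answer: -23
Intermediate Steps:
F = 3 (F = Add(3, Mul(-3, 0)) = Add(3, 0) = 3)
Function('A')(f) = Add(2, Mul(-1, f))
Function('z')(X, w) = 5 (Function('z')(X, w) = Mul(5, 1) = 5)
j = -30 (j = Add(Mul(5, -6), 0) = Add(-30, 0) = -30)
Add(j, Mul(-7, Function('A')(Function('D')(F, 3)))) = Add(-30, Mul(-7, Add(2, Mul(-1, 3)))) = Add(-30, Mul(-7, Add(2, -3))) = Add(-30, Mul(-7, -1)) = Add(-30, 7) = -23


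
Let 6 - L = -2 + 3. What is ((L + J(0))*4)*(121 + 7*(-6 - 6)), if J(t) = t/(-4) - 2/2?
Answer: 592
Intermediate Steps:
L = 5 (L = 6 - (-2 + 3) = 6 - 1*1 = 6 - 1 = 5)
J(t) = -1 - t/4 (J(t) = t*(-1/4) - 2*1/2 = -t/4 - 1 = -1 - t/4)
((L + J(0))*4)*(121 + 7*(-6 - 6)) = ((5 + (-1 - 1/4*0))*4)*(121 + 7*(-6 - 6)) = ((5 + (-1 + 0))*4)*(121 + 7*(-12)) = ((5 - 1)*4)*(121 - 84) = (4*4)*37 = 16*37 = 592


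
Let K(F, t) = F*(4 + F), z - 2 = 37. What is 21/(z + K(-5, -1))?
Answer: 21/44 ≈ 0.47727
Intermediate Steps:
z = 39 (z = 2 + 37 = 39)
21/(z + K(-5, -1)) = 21/(39 - 5*(4 - 5)) = 21/(39 - 5*(-1)) = 21/(39 + 5) = 21/44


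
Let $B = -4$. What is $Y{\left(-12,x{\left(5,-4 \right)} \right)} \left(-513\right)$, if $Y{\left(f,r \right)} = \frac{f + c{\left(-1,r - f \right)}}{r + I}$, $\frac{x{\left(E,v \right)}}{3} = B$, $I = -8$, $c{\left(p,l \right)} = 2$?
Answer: $- \frac{513}{2} \approx -256.5$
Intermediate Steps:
$x{\left(E,v \right)} = -12$ ($x{\left(E,v \right)} = 3 \left(-4\right) = -12$)
$Y{\left(f,r \right)} = \frac{2 + f}{-8 + r}$ ($Y{\left(f,r \right)} = \frac{f + 2}{r - 8} = \frac{2 + f}{-8 + r}$)
$Y{\left(-12,x{\left(5,-4 \right)} \right)} \left(-513\right) = \frac{2 - 12}{-8 - 12} \left(-513\right) = \frac{1}{-20} \left(-10\right) \left(-513\right) = \left(- \frac{1}{20}\right) \left(-10\right) \left(-513\right) = \frac{1}{2} \left(-513\right) = - \frac{513}{2}$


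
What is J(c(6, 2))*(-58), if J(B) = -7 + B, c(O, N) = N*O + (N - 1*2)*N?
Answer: -290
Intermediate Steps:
c(O, N) = N*O + N*(-2 + N) (c(O, N) = N*O + (N - 2)*N = N*O + (-2 + N)*N = N*O + N*(-2 + N))
J(c(6, 2))*(-58) = (-7 + 2*(-2 + 2 + 6))*(-58) = (-7 + 2*6)*(-58) = (-7 + 12)*(-58) = 5*(-58) = -290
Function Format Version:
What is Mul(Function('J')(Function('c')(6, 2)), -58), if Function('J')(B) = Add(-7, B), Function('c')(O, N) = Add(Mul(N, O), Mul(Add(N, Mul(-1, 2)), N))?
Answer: -290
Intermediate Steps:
Function('c')(O, N) = Add(Mul(N, O), Mul(N, Add(-2, N))) (Function('c')(O, N) = Add(Mul(N, O), Mul(Add(N, -2), N)) = Add(Mul(N, O), Mul(Add(-2, N), N)) = Add(Mul(N, O), Mul(N, Add(-2, N))))
Mul(Function('J')(Function('c')(6, 2)), -58) = Mul(Add(-7, Mul(2, Add(-2, 2, 6))), -58) = Mul(Add(-7, Mul(2, 6)), -58) = Mul(Add(-7, 12), -58) = Mul(5, -58) = -290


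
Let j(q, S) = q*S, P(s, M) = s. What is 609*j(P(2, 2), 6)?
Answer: 7308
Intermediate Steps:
j(q, S) = S*q
609*j(P(2, 2), 6) = 609*(6*2) = 609*12 = 7308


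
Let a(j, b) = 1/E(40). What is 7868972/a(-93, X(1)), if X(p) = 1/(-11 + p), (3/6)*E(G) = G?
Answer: 629517760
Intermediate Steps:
E(G) = 2*G
a(j, b) = 1/80 (a(j, b) = 1/(2*40) = 1/80)
7868972/a(-93, X(1)) = 7868972/(1/80) = 7868972*80 = 629517760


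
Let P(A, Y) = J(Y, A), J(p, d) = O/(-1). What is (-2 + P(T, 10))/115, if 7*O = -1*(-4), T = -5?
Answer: -18/805 ≈ -0.022360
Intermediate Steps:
O = 4/7 (O = (-1*(-4))/7 = (⅐)*4 = 4/7 ≈ 0.57143)
J(p, d) = -4/7 (J(p, d) = (4/7)/(-1) = (4/7)*(-1) = -4/7)
P(A, Y) = -4/7
(-2 + P(T, 10))/115 = (-2 - 4/7)/115 = -18/7*1/115 = -18/805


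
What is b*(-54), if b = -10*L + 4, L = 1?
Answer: 324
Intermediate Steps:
b = -6 (b = -10*1 + 4 = -10 + 4 = -6)
b*(-54) = -6*(-54) = 324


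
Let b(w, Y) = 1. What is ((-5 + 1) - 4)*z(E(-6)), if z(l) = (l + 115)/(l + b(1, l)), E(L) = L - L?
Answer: -920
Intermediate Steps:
E(L) = 0
z(l) = (115 + l)/(1 + l) (z(l) = (l + 115)/(l + 1) = (115 + l)/(1 + l))
((-5 + 1) - 4)*z(E(-6)) = ((-5 + 1) - 4)*((115 + 0)/(1 + 0)) = (-4 - 4)*(115/1) = -8*115 = -920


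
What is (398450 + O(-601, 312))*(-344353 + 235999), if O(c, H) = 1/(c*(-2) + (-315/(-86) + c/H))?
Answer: -697225500428654964/16149329 ≈ -4.3174e+10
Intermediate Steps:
O(c, H) = 1/(315/86 - 2*c + c/H) (O(c, H) = 1/(-2*c + (-315*(-1/86) + c/H)) = 1/(-2*c + (315/86 + c/H)) = 1/(315/86 - 2*c + c/H))
(398450 + O(-601, 312))*(-344353 + 235999) = (398450 + 86*312/(86*(-601) + 315*312 - 172*312*(-601)))*(-344353 + 235999) = (398450 + 86*312/(-51686 + 98280 + 32252064))*(-108354) = (398450 + 86*312/32298658)*(-108354) = (398450 + 86*312*(1/32298658))*(-108354) = (398450 + 13416/16149329)*(-108354) = (6434700153466/16149329)*(-108354) = -697225500428654964/16149329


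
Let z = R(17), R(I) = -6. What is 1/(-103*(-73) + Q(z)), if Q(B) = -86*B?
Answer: 1/8035 ≈ 0.00012446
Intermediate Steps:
z = -6
1/(-103*(-73) + Q(z)) = 1/(-103*(-73) - 86*(-6)) = 1/(7519 + 516) = 1/8035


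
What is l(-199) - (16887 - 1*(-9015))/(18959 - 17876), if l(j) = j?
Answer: -80473/361 ≈ -222.92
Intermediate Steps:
l(-199) - (16887 - 1*(-9015))/(18959 - 17876) = -199 - (16887 - 1*(-9015))/(18959 - 17876) = -199 - (16887 + 9015)/1083 = -199 - 25902/1083 = -199 - 1*8634/361 = -199 - 8634/361 = -80473/361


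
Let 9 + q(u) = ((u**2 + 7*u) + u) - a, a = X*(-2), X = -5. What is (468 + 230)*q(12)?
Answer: 154258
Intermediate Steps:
a = 10 (a = -5*(-2) = 10)
q(u) = -19 + u**2 + 8*u (q(u) = -9 + (((u**2 + 7*u) + u) - 1*10) = -9 + ((u**2 + 8*u) - 10) = -9 + (-10 + u**2 + 8*u) = -19 + u**2 + 8*u)
(468 + 230)*q(12) = (468 + 230)*(-19 + 12**2 + 8*12) = 698*(-19 + 144 + 96) = 698*221 = 154258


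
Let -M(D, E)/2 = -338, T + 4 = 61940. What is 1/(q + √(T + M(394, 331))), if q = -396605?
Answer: -36055/14299587583 - 2*√15653/157295463413 ≈ -2.5230e-6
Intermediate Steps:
T = 61936 (T = -4 + 61940 = 61936)
M(D, E) = 676 (M(D, E) = -2*(-338) = 676)
1/(q + √(T + M(394, 331))) = 1/(-396605 + √(61936 + 676)) = 1/(-396605 + √62612) = 1/(-396605 + 2*√15653)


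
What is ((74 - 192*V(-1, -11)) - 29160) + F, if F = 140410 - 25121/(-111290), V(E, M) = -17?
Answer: 12752523641/111290 ≈ 1.1459e+5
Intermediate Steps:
F = 15626254021/111290 (F = 140410 - 25121*(-1)/111290 = 140410 - 1*(-25121/111290) = 140410 + 25121/111290 = 15626254021/111290 ≈ 1.4041e+5)
((74 - 192*V(-1, -11)) - 29160) + F = ((74 - 192*(-17)) - 29160) + 15626254021/111290 = ((74 + 3264) - 29160) + 15626254021/111290 = (3338 - 29160) + 15626254021/111290 = -25822 + 15626254021/111290 = 12752523641/111290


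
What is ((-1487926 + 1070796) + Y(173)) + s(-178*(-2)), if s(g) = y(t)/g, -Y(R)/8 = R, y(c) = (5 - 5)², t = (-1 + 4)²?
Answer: -418514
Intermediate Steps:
t = 9 (t = 3² = 9)
y(c) = 0 (y(c) = 0² = 0)
Y(R) = -8*R
s(g) = 0 (s(g) = 0/g = 0)
((-1487926 + 1070796) + Y(173)) + s(-178*(-2)) = ((-1487926 + 1070796) - 8*173) + 0 = (-417130 - 1384) + 0 = -418514 + 0 = -418514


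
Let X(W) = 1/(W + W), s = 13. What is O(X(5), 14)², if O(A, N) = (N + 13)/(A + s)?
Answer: 72900/17161 ≈ 4.2480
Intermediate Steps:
X(W) = 1/(2*W)
O(A, N) = (13 + N)/(13 + A) (O(A, N) = (N + 13)/(A + 13) = (13 + N)/(13 + A))
O(X(5), 14)² = ((13 + 14)/(13 + (½)/5))² = (27/(13 + (½)*(⅕)))² = (27/(13 + ⅒))² = (27/(131/10))² = ((10/131)*27)² = (270/131)² = 72900/17161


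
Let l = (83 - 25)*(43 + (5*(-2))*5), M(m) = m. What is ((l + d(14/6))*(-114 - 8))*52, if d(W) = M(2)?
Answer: 2562976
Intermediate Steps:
d(W) = 2
l = -406 (l = 58*(43 - 10*5) = 58*(43 - 50) = 58*(-7) = -406)
((l + d(14/6))*(-114 - 8))*52 = ((-406 + 2)*(-114 - 8))*52 = -404*(-122)*52 = 49288*52 = 2562976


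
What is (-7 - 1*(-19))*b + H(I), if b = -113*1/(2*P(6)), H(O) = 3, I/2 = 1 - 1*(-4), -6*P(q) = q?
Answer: 681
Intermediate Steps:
P(q) = -q/6
I = 10 (I = 2*(1 - 1*(-4)) = 2*(1 + 4) = 2*5 = 10)
b = 113/2 (b = -113/(-1/6*6*2) = -113/((-1*2)) = -113/(-2) = -113*(-1/2) = 113/2 ≈ 56.500)
(-7 - 1*(-19))*b + H(I) = (-7 - 1*(-19))*(113/2) + 3 = (-7 + 19)*(113/2) + 3 = 12*(113/2) + 3 = 678 + 3 = 681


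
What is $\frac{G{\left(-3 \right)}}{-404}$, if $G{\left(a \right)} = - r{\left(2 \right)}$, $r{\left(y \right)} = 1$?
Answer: $\frac{1}{404} \approx 0.0024752$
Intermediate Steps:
$G{\left(a \right)} = -1$ ($G{\left(a \right)} = \left(-1\right) 1 = -1$)
$\frac{G{\left(-3 \right)}}{-404} = - \frac{1}{-404} = \left(-1\right) \left(- \frac{1}{404}\right) = \frac{1}{404}$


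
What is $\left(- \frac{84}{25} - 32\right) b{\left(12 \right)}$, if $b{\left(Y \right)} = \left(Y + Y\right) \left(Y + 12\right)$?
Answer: $- \frac{509184}{25} \approx -20367.0$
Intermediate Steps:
$b{\left(Y \right)} = 2 Y \left(12 + Y\right)$
$\left(- \frac{84}{25} - 32\right) b{\left(12 \right)} = \left(- \frac{84}{25} - 32\right) 2 \cdot 12 \left(12 + 12\right) = \left(\left(-84\right) \frac{1}{25} - 32\right) 2 \cdot 12 \cdot 24 = \left(- \frac{84}{25} - 32\right) 576 = \left(- \frac{884}{25}\right) 576 = - \frac{509184}{25}$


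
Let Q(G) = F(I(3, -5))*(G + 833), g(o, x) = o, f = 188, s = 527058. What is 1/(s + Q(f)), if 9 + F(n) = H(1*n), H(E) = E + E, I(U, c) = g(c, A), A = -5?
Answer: 1/507659 ≈ 1.9698e-6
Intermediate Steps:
I(U, c) = c
H(E) = 2*E
F(n) = -9 + 2*n (F(n) = -9 + 2*(1*n) = -9 + 2*n)
Q(G) = -15827 - 19*G (Q(G) = (-9 + 2*(-5))*(G + 833) = (-9 - 10)*(833 + G) = -19*(833 + G) = -15827 - 19*G)
1/(s + Q(f)) = 1/(527058 + (-15827 - 19*188)) = 1/(527058 + (-15827 - 3572)) = 1/(527058 - 19399) = 1/507659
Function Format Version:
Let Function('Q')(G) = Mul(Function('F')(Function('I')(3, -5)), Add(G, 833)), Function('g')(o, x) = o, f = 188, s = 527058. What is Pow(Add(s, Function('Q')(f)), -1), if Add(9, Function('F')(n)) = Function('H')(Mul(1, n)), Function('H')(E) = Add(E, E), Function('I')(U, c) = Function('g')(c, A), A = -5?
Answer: Rational(1, 507659) ≈ 1.9698e-6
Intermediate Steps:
Function('I')(U, c) = c
Function('H')(E) = Mul(2, E)
Function('F')(n) = Add(-9, Mul(2, n)) (Function('F')(n) = Add(-9, Mul(2, Mul(1, n))) = Add(-9, Mul(2, n)))
Function('Q')(G) = Add(-15827, Mul(-19, G)) (Function('Q')(G) = Mul(Add(-9, Mul(2, -5)), Add(G, 833)) = Mul(Add(-9, -10), Add(833, G)) = Mul(-19, Add(833, G)) = Add(-15827, Mul(-19, G)))
Pow(Add(s, Function('Q')(f)), -1) = Pow(Add(527058, Add(-15827, Mul(-19, 188))), -1) = Pow(Add(527058, Add(-15827, -3572)), -1) = Pow(Add(527058, -19399), -1) = Pow(507659, -1) = Rational(1, 507659)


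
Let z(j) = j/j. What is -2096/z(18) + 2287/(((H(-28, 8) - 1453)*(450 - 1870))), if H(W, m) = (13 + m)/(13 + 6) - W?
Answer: -80521317827/38416680 ≈ -2096.0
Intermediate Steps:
H(W, m) = 13/19 - W + m/19 (H(W, m) = (13 + m)/19 - W = (13 + m)*(1/19) - W = (13/19 + m/19) - W = 13/19 - W + m/19)
z(j) = 1
-2096/z(18) + 2287/(((H(-28, 8) - 1453)*(450 - 1870))) = -2096/1 + 2287/((((13/19 - 1*(-28) + (1/19)*8) - 1453)*(450 - 1870))) = -2096*1 + 2287/((((13/19 + 28 + 8/19) - 1453)*(-1420))) = -2096 + 2287/(((553/19 - 1453)*(-1420))) = -2096 + 2287/((-27054/19*(-1420))) = -2096 + 2287/(38416680/19) = -2096 + 2287*(19/38416680) = -2096 + 43453/38416680 = -80521317827/38416680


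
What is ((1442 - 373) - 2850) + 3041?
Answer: 1260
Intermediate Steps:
((1442 - 373) - 2850) + 3041 = (1069 - 2850) + 3041 = -1781 + 3041 = 1260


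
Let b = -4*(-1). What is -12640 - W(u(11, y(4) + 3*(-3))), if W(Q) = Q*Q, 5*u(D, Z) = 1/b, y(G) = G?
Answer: -5056001/400 ≈ -12640.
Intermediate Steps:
b = 4
u(D, Z) = 1/20 (u(D, Z) = (⅕)/4 = (⅕)*(¼) = 1/20)
W(Q) = Q²
-12640 - W(u(11, y(4) + 3*(-3))) = -12640 - (1/20)² = -12640 - 1*1/400 = -12640 - 1/400 = -5056001/400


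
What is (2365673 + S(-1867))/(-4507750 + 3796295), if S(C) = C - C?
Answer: -2365673/711455 ≈ -3.3251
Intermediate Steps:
S(C) = 0
(2365673 + S(-1867))/(-4507750 + 3796295) = (2365673 + 0)/(-4507750 + 3796295) = 2365673/(-711455) = 2365673*(-1/711455) = -2365673/711455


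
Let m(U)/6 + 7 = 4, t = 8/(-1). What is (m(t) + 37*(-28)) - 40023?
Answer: -41077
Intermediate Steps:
t = -8 (t = 8*(-1) = -8)
m(U) = -18 (m(U) = -42 + 6*4 = -42 + 24 = -18)
(m(t) + 37*(-28)) - 40023 = (-18 + 37*(-28)) - 40023 = (-18 - 1036) - 40023 = -1054 - 40023 = -41077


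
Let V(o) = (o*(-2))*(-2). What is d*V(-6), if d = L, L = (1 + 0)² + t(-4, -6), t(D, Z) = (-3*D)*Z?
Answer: 1704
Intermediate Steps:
V(o) = 4*o (V(o) = -2*o*(-2) = 4*o)
t(D, Z) = -3*D*Z
L = -71 (L = (1 + 0)² - 3*(-4)*(-6) = 1² - 72 = 1 - 72 = -71)
d = -71
d*V(-6) = -284*(-6) = -71*(-24) = 1704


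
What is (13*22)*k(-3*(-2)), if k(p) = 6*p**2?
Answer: 61776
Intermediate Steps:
(13*22)*k(-3*(-2)) = (13*22)*(6*(-3*(-2))**2) = 286*(6*6**2) = 286*(6*36) = 286*216 = 61776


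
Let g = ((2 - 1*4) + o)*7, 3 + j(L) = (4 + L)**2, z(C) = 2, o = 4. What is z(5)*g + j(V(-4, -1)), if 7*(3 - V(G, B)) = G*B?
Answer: 3250/49 ≈ 66.327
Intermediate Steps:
V(G, B) = 3 - B*G/7 (V(G, B) = 3 - G*B/7 = 3 - B*G/7)
j(L) = -3 + (4 + L)**2
g = 14 (g = ((2 - 1*4) + 4)*7 = ((2 - 4) + 4)*7 = (-2 + 4)*7 = 2*7 = 14)
z(5)*g + j(V(-4, -1)) = 2*14 + (-3 + (4 + (3 - 1/7*(-1)*(-4)))**2) = 28 + (-3 + (4 + (3 - 4/7))**2) = 28 + (-3 + (4 + 17/7)**2) = 28 + (-3 + (45/7)**2) = 28 + (-3 + 2025/49) = 28 + 1878/49 = 3250/49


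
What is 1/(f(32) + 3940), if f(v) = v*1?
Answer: 1/3972 ≈ 0.00025176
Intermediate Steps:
f(v) = v
1/(f(32) + 3940) = 1/(32 + 3940) = 1/3972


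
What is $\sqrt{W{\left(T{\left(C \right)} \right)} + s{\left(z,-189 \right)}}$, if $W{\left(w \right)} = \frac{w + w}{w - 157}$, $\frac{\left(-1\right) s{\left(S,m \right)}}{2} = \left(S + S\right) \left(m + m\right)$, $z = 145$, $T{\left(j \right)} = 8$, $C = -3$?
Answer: $\frac{2 \sqrt{1216836214}}{149} \approx 468.23$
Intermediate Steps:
$s{\left(S,m \right)} = - 8 S m$ ($s{\left(S,m \right)} = - 2 \left(S + S\right) \left(m + m\right) = - 2 \cdot 2 S 2 m = - 2 \cdot 4 S m = - 8 S m$)
$W{\left(w \right)} = \frac{2 w}{-157 + w}$
$\sqrt{W{\left(T{\left(C \right)} \right)} + s{\left(z,-189 \right)}} = \sqrt{2 \cdot 8 \frac{1}{-157 + 8} - 1160 \left(-189\right)} = \sqrt{2 \cdot 8 \frac{1}{-149} + 219240} = \sqrt{2 \cdot 8 \left(- \frac{1}{149}\right) + 219240} = \sqrt{- \frac{16}{149} + 219240} = \sqrt{\frac{32666744}{149}} = \frac{2 \sqrt{1216836214}}{149}$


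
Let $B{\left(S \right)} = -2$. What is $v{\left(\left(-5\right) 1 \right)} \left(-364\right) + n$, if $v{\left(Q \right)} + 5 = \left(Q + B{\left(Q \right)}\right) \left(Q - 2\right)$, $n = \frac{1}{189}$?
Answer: $- \frac{3027023}{189} \approx -16016.0$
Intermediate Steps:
$n = \frac{1}{189} \approx 0.005291$
$v{\left(Q \right)} = -5 + \left(-2 + Q\right)^{2}$ ($v{\left(Q \right)} = -5 + \left(Q - 2\right) \left(Q - 2\right) = -5 + \left(-2 + Q\right) \left(-2 + Q\right) = -5 + \left(-2 + Q\right)^{2}$)
$v{\left(\left(-5\right) 1 \right)} \left(-364\right) + n = \left(-1 + \left(\left(-5\right) 1\right)^{2} - 4 \left(\left(-5\right) 1\right)\right) \left(-364\right) + \frac{1}{189} = \left(-1 + \left(-5\right)^{2} - -20\right) \left(-364\right) + \frac{1}{189} = \left(-1 + 25 + 20\right) \left(-364\right) + \frac{1}{189} = 44 \left(-364\right) + \frac{1}{189} = -16016 + \frac{1}{189} = - \frac{3027023}{189}$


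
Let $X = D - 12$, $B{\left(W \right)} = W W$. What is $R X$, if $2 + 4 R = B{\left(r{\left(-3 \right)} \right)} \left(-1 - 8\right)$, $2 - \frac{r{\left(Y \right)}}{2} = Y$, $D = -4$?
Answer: $3608$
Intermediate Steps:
$r{\left(Y \right)} = 4 - 2 Y$
$B{\left(W \right)} = W^{2}$
$R = - \frac{451}{2}$ ($R = - \frac{1}{2} + \frac{\left(4 - -6\right)^{2} \left(-1 - 8\right)}{4} = - \frac{1}{2} + \frac{\left(4 + 6\right)^{2} \left(-9\right)}{4} = - \frac{1}{2} + \frac{10^{2} \left(-9\right)}{4} = - \frac{1}{2} + \frac{100 \left(-9\right)}{4} = - \frac{1}{2} + \frac{1}{4} \left(-900\right) = - \frac{1}{2} - 225 = - \frac{451}{2} \approx -225.5$)
$X = -16$ ($X = -4 - 12 = -16$)
$R X = \left(- \frac{451}{2}\right) \left(-16\right) = 3608$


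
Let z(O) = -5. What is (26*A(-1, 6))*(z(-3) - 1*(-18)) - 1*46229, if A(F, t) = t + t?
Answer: -42173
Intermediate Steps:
A(F, t) = 2*t
(26*A(-1, 6))*(z(-3) - 1*(-18)) - 1*46229 = (26*(2*6))*(-5 - 1*(-18)) - 1*46229 = (26*12)*(-5 + 18) - 46229 = 312*13 - 46229 = 4056 - 46229 = -42173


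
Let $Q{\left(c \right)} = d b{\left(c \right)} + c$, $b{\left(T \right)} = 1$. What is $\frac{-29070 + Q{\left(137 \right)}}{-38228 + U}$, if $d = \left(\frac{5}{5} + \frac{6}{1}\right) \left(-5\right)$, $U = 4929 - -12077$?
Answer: $\frac{4828}{3537} \approx 1.365$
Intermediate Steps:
$U = 17006$ ($U = 4929 + 12077 = 17006$)
$d = -35$ ($d = \left(5 \cdot \frac{1}{5} + 6 \cdot 1\right) \left(-5\right) = \left(1 + 6\right) \left(-5\right) = 7 \left(-5\right) = -35$)
$Q{\left(c \right)} = -35 + c$ ($Q{\left(c \right)} = \left(-35\right) 1 + c = -35 + c$)
$\frac{-29070 + Q{\left(137 \right)}}{-38228 + U} = \frac{-29070 + \left(-35 + 137\right)}{-38228 + 17006} = \frac{-29070 + 102}{-21222} = \left(-28968\right) \left(- \frac{1}{21222}\right) = \frac{4828}{3537}$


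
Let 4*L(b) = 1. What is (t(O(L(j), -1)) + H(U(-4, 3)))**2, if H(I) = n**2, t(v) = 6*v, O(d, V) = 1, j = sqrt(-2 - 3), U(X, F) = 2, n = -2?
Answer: 100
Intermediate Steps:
j = I*sqrt(5) (j = sqrt(-5) = I*sqrt(5) ≈ 2.2361*I)
L(b) = 1/4 (L(b) = (1/4)*1 = 1/4)
H(I) = 4 (H(I) = (-2)**2 = 4)
(t(O(L(j), -1)) + H(U(-4, 3)))**2 = (6*1 + 4)**2 = (6 + 4)**2 = 10**2 = 100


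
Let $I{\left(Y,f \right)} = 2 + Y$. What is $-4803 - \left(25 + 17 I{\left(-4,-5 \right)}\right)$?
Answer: $-4794$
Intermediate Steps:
$-4803 - \left(25 + 17 I{\left(-4,-5 \right)}\right) = -4803 - \left(25 + 17 \left(2 - 4\right)\right) = -4803 - -9 = -4803 + \left(34 - 25\right) = -4803 + 9 = -4794$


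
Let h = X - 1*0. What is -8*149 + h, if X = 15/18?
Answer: -7147/6 ≈ -1191.2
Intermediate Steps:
X = 5/6 (X = 15*(1/18) = 5/6 ≈ 0.83333)
h = 5/6 (h = 5/6 - 1*0 = 5/6 + 0 = 5/6 ≈ 0.83333)
-8*149 + h = -8*149 + 5/6 = -1192 + 5/6 = -7147/6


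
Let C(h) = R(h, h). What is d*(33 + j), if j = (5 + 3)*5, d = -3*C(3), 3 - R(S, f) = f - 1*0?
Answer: 0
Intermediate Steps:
R(S, f) = 3 - f (R(S, f) = 3 - (f - 1*0) = 3 - (f + 0) = 3 - f)
C(h) = 3 - h
d = 0 (d = -3*(3 - 1*3) = -3*(3 - 3) = -3*0 = 0)
j = 40 (j = 8*5 = 40)
d*(33 + j) = 0*(33 + 40) = 0*73 = 0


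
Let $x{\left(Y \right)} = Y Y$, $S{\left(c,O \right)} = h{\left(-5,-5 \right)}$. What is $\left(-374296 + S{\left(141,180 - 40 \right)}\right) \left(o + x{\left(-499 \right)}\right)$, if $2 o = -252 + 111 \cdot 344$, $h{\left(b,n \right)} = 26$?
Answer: $-100292009090$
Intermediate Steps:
$S{\left(c,O \right)} = 26$
$x{\left(Y \right)} = Y^{2}$
$o = 18966$ ($o = \frac{-252 + 111 \cdot 344}{2} = \frac{-252 + 38184}{2} = \frac{1}{2} \cdot 37932 = 18966$)
$\left(-374296 + S{\left(141,180 - 40 \right)}\right) \left(o + x{\left(-499 \right)}\right) = \left(-374296 + 26\right) \left(18966 + \left(-499\right)^{2}\right) = - 374270 \left(18966 + 249001\right) = \left(-374270\right) 267967 = -100292009090$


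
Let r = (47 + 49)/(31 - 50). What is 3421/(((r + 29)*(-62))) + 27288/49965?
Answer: -165192037/93967510 ≈ -1.7580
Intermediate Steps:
r = -96/19 (r = 96/(-19) = 96*(-1/19) = -96/19 ≈ -5.0526)
3421/(((r + 29)*(-62))) + 27288/49965 = 3421/(((-96/19 + 29)*(-62))) + 27288/49965 = 3421/(((455/19)*(-62))) + 27288*(1/49965) = 3421/(-28210/19) + 9096/16655 = 3421*(-19/28210) + 9096/16655 = -64999/28210 + 9096/16655 = -165192037/93967510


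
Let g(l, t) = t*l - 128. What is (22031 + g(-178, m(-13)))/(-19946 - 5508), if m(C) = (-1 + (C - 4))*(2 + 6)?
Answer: -47535/25454 ≈ -1.8675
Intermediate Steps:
m(C) = -40 + 8*C (m(C) = (-1 + (-4 + C))*8 = (-5 + C)*8 = -40 + 8*C)
g(l, t) = -128 + l*t (g(l, t) = l*t - 128 = -128 + l*t)
(22031 + g(-178, m(-13)))/(-19946 - 5508) = (22031 + (-128 - 178*(-40 + 8*(-13))))/(-19946 - 5508) = (22031 + (-128 - 178*(-40 - 104)))/(-25454) = (22031 + (-128 - 178*(-144)))*(-1/25454) = (22031 + (-128 + 25632))*(-1/25454) = (22031 + 25504)*(-1/25454) = 47535*(-1/25454) = -47535/25454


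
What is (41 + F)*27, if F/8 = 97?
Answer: 22059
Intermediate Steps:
F = 776 (F = 8*97 = 776)
(41 + F)*27 = (41 + 776)*27 = 817*27 = 22059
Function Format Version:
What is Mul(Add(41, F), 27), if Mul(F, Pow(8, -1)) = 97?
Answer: 22059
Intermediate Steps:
F = 776 (F = Mul(8, 97) = 776)
Mul(Add(41, F), 27) = Mul(Add(41, 776), 27) = Mul(817, 27) = 22059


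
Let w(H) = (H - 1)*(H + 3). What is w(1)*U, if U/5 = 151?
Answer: 0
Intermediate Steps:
U = 755 (U = 5*151 = 755)
w(H) = (-1 + H)*(3 + H)
w(1)*U = (-3 + 1**2 + 2*1)*755 = (-3 + 1 + 2)*755 = 0*755 = 0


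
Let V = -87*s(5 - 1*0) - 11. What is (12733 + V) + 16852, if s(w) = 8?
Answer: 28878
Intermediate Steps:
V = -707 (V = -87*8 - 11 = -696 - 11 = -707)
(12733 + V) + 16852 = (12733 - 707) + 16852 = 12026 + 16852 = 28878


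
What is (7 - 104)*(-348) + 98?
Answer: 33854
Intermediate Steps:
(7 - 104)*(-348) + 98 = -97*(-348) + 98 = 33756 + 98 = 33854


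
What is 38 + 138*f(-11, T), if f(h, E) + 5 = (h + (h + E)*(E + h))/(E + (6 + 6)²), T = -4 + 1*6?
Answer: -42766/73 ≈ -585.84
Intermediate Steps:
T = 2 (T = -4 + 6 = 2)
f(h, E) = -5 + (h + (E + h)²)/(144 + E) (f(h, E) = -5 + (h + (h + E)*(E + h))/(E + (6 + 6)²) = -5 + (h + (E + h)*(E + h))/(E + 12²) = -5 + (h + (E + h)²)/(E + 144) = -5 + (h + (E + h)²)/(144 + E))
38 + 138*f(-11, T) = 38 + 138*((-720 - 11 + (2 - 11)² - 5*2)/(144 + 2)) = 38 + 138*((-720 - 11 + (-9)² - 10)/146) = 38 + 138*((-720 - 11 + 81 - 10)/146) = 38 + 138*((1/146)*(-660)) = 38 + 138*(-330/73) = 38 - 45540/73 = -42766/73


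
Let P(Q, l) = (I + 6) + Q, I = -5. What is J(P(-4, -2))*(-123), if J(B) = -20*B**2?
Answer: 22140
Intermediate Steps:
P(Q, l) = 1 + Q (P(Q, l) = (-5 + 6) + Q = 1 + Q)
J(P(-4, -2))*(-123) = -20*(1 - 4)**2*(-123) = -20*(-3)**2*(-123) = -20*9*(-123) = -180*(-123) = 22140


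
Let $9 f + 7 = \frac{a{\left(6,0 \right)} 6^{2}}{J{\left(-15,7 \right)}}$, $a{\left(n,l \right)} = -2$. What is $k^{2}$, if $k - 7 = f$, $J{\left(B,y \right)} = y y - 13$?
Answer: $36$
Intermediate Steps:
$J{\left(B,y \right)} = -13 + y^{2}$ ($J{\left(B,y \right)} = y^{2} - 13 = -13 + y^{2}$)
$f = -1$ ($f = - \frac{7}{9} + \frac{- 2 \cdot 6^{2} \frac{1}{-13 + 7^{2}}}{9} = - \frac{7}{9} + \frac{\left(-2\right) 36 \frac{1}{-13 + 49}}{9} = - \frac{7}{9} + \frac{\left(-72\right) \frac{1}{36}}{9} = - \frac{7}{9} + \frac{1}{9} \left(-2\right) = - \frac{7}{9} - \frac{2}{9} = -1$)
$k = 6$ ($k = 7 - 1 = 6$)
$k^{2} = 6^{2} = 36$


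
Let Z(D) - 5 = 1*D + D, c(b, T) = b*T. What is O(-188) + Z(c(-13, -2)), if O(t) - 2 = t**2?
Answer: 35403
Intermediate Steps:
O(t) = 2 + t**2
c(b, T) = T*b
Z(D) = 5 + 2*D (Z(D) = 5 + (1*D + D) = 5 + (D + D) = 5 + 2*D)
O(-188) + Z(c(-13, -2)) = (2 + (-188)**2) + (5 + 2*(-2*(-13))) = (2 + 35344) + (5 + 2*26) = 35346 + (5 + 52) = 35346 + 57 = 35403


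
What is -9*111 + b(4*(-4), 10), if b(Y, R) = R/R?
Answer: -998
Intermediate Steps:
b(Y, R) = 1
-9*111 + b(4*(-4), 10) = -9*111 + 1 = -999 + 1 = -998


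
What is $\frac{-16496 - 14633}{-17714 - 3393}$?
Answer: $\frac{31129}{21107} \approx 1.4748$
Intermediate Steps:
$\frac{-16496 - 14633}{-17714 - 3393} = \frac{-16496 + \left(-23446 + 8813\right)}{-21107} = \left(-16496 - 14633\right) \left(- \frac{1}{21107}\right) = \left(-31129\right) \left(- \frac{1}{21107}\right) = \frac{31129}{21107}$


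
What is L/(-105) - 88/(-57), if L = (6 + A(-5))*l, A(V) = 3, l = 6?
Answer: 2054/1995 ≈ 1.0296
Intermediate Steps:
L = 54 (L = (6 + 3)*6 = 9*6 = 54)
L/(-105) - 88/(-57) = 54/(-105) - 88/(-57) = 54*(-1/105) - 88*(-1/57) = -18/35 + 88/57 = 2054/1995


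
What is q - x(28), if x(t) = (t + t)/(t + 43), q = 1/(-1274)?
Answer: -71415/90454 ≈ -0.78952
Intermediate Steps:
q = -1/1274 ≈ -0.00078493
x(t) = 2*t/(43 + t) (x(t) = (2*t)/(43 + t) = 2*t/(43 + t))
q - x(28) = -1/1274 - 2*28/(43 + 28) = -1/1274 - 2*28/71 = -1/1274 - 1*56/71 = -1/1274 - 56/71 = -71415/90454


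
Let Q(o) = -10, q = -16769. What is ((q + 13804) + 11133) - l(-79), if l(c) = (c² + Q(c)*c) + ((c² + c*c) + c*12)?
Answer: -10397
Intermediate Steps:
l(c) = 2*c + 3*c² (l(c) = (c² - 10*c) + ((c² + c*c) + c*12) = (c² - 10*c) + ((c² + c²) + 12*c) = (c² - 10*c) + (2*c² + 12*c) = 2*c + 3*c²)
((q + 13804) + 11133) - l(-79) = ((-16769 + 13804) + 11133) - (-79)*(2 + 3*(-79)) = (-2965 + 11133) - (-79)*(2 - 237) = 8168 - (-79)*(-235) = 8168 - 1*18565 = 8168 - 18565 = -10397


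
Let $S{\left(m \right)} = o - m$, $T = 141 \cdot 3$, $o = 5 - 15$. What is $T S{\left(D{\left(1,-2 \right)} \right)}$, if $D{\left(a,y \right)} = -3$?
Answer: $-2961$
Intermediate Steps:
$o = -10$ ($o = 5 - 15 = -10$)
$T = 423$
$S{\left(m \right)} = -10 - m$
$T S{\left(D{\left(1,-2 \right)} \right)} = 423 \left(-10 - -3\right) = 423 \left(-10 + 3\right) = 423 \left(-7\right) = -2961$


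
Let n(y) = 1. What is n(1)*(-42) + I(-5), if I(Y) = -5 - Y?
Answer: -42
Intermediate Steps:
n(1)*(-42) + I(-5) = 1*(-42) + (-5 - 1*(-5)) = -42 + (-5 + 5) = -42 + 0 = -42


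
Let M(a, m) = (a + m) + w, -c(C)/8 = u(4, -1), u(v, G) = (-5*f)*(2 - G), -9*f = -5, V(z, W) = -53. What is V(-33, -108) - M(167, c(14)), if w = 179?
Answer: -1397/3 ≈ -465.67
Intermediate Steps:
f = 5/9 (f = -⅑*(-5) = 5/9 ≈ 0.55556)
u(v, G) = -50/9 + 25*G/9 (u(v, G) = (-5*5/9)*(2 - G) = -25*(2 - G)/9 = -50/9 + 25*G/9)
c(C) = 200/3 (c(C) = -8*(-50/9 + (25/9)*(-1)) = -8*(-50/9 - 25/9) = -8*(-25/3) = 200/3)
M(a, m) = 179 + a + m (M(a, m) = (a + m) + 179 = 179 + a + m)
V(-33, -108) - M(167, c(14)) = -53 - (179 + 167 + 200/3) = -53 - 1*1238/3 = -53 - 1238/3 = -1397/3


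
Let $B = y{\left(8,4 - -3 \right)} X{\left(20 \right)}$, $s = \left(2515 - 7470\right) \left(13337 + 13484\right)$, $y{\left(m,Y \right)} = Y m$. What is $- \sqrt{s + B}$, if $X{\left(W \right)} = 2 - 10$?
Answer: $- i \sqrt{132898503} \approx - 11528.0 i$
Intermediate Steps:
$X{\left(W \right)} = -8$
$s = -132898055$ ($s = \left(-4955\right) 26821 = -132898055$)
$B = -448$ ($B = \left(4 - -3\right) 8 \left(-8\right) = \left(4 + 3\right) 8 \left(-8\right) = 7 \cdot 8 \left(-8\right) = 56 \left(-8\right) = -448$)
$- \sqrt{s + B} = - \sqrt{-132898055 - 448} = - \sqrt{-132898503} = - i \sqrt{132898503}$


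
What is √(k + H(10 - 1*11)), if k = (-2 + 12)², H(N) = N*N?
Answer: √101 ≈ 10.050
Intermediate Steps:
H(N) = N²
k = 100 (k = 10² = 100)
√(k + H(10 - 1*11)) = √(100 + (10 - 1*11)²) = √(100 + (10 - 11)²) = √(100 + (-1)²) = √(100 + 1) = √101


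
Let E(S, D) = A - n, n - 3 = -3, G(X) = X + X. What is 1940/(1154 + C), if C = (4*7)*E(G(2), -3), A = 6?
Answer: 970/661 ≈ 1.4675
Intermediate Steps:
G(X) = 2*X
n = 0 (n = 3 - 3 = 0)
E(S, D) = 6 (E(S, D) = 6 - 1*0 = 6 + 0 = 6)
C = 168 (C = (4*7)*6 = 28*6 = 168)
1940/(1154 + C) = 1940/(1154 + 168) = 1940/1322 = (1/1322)*1940 = 970/661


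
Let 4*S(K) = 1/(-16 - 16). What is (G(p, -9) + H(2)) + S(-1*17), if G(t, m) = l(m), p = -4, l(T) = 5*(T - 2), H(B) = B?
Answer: -6785/128 ≈ -53.008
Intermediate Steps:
l(T) = -10 + 5*T (l(T) = 5*(-2 + T) = -10 + 5*T)
G(t, m) = -10 + 5*m
S(K) = -1/128 (S(K) = 1/(4*(-16 - 16)) = (¼)/(-32) = (¼)*(-1/32) = -1/128)
(G(p, -9) + H(2)) + S(-1*17) = ((-10 + 5*(-9)) + 2) - 1/128 = ((-10 - 45) + 2) - 1/128 = (-55 + 2) - 1/128 = -53 - 1/128 = -6785/128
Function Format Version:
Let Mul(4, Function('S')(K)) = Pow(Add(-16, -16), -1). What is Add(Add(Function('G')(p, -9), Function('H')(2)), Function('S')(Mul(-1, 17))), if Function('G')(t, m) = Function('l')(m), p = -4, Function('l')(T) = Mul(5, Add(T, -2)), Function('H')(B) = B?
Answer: Rational(-6785, 128) ≈ -53.008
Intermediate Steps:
Function('l')(T) = Add(-10, Mul(5, T)) (Function('l')(T) = Mul(5, Add(-2, T)) = Add(-10, Mul(5, T)))
Function('G')(t, m) = Add(-10, Mul(5, m))
Function('S')(K) = Rational(-1, 128) (Function('S')(K) = Mul(Rational(1, 4), Pow(Add(-16, -16), -1)) = Mul(Rational(1, 4), Pow(-32, -1)) = Mul(Rational(1, 4), Rational(-1, 32)) = Rational(-1, 128))
Add(Add(Function('G')(p, -9), Function('H')(2)), Function('S')(Mul(-1, 17))) = Add(Add(Add(-10, Mul(5, -9)), 2), Rational(-1, 128)) = Add(Add(Add(-10, -45), 2), Rational(-1, 128)) = Add(Add(-55, 2), Rational(-1, 128)) = Add(-53, Rational(-1, 128)) = Rational(-6785, 128)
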